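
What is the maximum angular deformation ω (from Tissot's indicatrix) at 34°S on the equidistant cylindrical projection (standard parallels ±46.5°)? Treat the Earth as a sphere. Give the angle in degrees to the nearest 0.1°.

In the equirectangular projection with standard parallel φ₀ = 46.5° (x = Rλ cos φ₀, y = Rφ), meridians are true-scale (h = 1) and the parallel scale is k = cos φ₀ / cos φ.
At 34°: h = 1.000, k = 0.8303; principal scales a = 1.000, b = 0.8303.
sin(ω/2) = (a − b)/(a + b) = 0.1697/1.830 = 0.09271, so ω = 2 arcsin(0.09271) ≈ 10.6°.

10.6°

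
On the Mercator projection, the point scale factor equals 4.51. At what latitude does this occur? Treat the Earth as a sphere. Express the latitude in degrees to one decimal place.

77.2°

Mercator scale is k = sec φ = 1/cos φ.
1/cos φ = 4.51  ⇒  cos φ = 0.2217  ⇒  φ = arccos(0.2217) ≈ 77.2°.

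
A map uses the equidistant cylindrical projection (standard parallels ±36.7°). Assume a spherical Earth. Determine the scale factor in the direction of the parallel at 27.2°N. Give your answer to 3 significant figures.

The equidistant cylindrical projection with φ₀ = 36.7° has h = 1 (meridians true) and k = cos φ₀ / cos φ along parallels.
k = cos 36.7° / cos 27.2° = 0.8018/0.8894 = 0.9015.

0.901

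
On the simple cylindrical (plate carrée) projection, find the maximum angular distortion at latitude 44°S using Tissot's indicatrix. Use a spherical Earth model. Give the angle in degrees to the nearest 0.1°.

In the plate carrée (x = Rλ, y = Rφ), meridians are true-scale (h = 1) and parallels are stretched by k = sec φ.
At 44°: h = 1.000, k = 1.390; principal scales a = 1.390, b = 1.000.
sin(ω/2) = (a − b)/(a + b) = 0.3902/2.390 = 0.1632, so ω = 2 arcsin(0.1632) ≈ 18.8°.

18.8°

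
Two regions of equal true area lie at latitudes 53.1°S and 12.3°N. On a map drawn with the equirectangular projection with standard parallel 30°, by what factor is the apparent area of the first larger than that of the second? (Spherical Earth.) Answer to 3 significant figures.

In the equirectangular projection with standard parallel φ₀ = 30° (x = Rλ cos φ₀, y = Rφ), meridians are true-scale (h = 1) and the parallel scale is k = cos φ₀ / cos φ.
Areal scale at 53.1°: h·k = 1.000 × 1.442 = 1.442.
Areal scale at 12.3°: h·k = 1.000 × 0.8864 = 0.8864.
Ratio = 1.442/0.8864 ≈ 1.63.

1.63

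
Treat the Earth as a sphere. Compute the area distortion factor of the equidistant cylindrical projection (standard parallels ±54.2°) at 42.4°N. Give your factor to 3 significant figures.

The equidistant cylindrical projection with φ₀ = 54.2° has h = 1 (meridians true) and k = cos φ₀ / cos φ along parallels.
Areal scale = h·k = 1 × cos φ₀ / cos φ; at 42.4°, h = 1.000, k = 0.7921, so h·k = 0.7921.

0.792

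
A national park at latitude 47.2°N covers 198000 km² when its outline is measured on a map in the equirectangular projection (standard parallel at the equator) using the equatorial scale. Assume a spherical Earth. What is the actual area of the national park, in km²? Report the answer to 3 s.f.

135000 km²

In the plate carrée (x = Rλ, y = Rφ), meridians are true-scale (h = 1) and parallels are stretched by k = sec φ.
Areal scale = h·k = 1 × sec φ; at 47.2°, h = 1.000, k = 1.472, so h·k = 1.472.
True area = apparent / (areal scale) = 198000 / 1.472 ≈ 135000 km².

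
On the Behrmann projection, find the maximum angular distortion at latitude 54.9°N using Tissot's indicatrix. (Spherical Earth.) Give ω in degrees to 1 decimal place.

45.7°

Behrmann is a cylindrical equal-area projection with standard parallels at ±30°. Cylindrical equal-area (φ₀ = 30°): h = cos φ / cos 30° along meridians, k = cos 30° / cos φ along parallels; h·k = 1.
At 54.9°: h = 0.6640, k = 1.506; principal scales a = 1.506, b = 0.6640.
sin(ω/2) = (a − b)/(a + b) = 0.8422/2.170 = 0.3881, so ω = 2 arcsin(0.3881) ≈ 45.7°.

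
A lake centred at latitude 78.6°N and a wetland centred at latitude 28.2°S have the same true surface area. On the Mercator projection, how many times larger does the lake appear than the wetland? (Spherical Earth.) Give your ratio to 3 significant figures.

19.9

On Mercator, area is exaggerated by sec²φ = 1/cos²φ.
At 78.6°: sec²(78.6°) = 1/0.1977² = 25.60.
At 28.2°: sec²(28.2°) = 1/0.8813² = 1.288.
Ratio = 25.60/1.288 = cos²(28.2°)/cos²(78.6°) ≈ 19.9.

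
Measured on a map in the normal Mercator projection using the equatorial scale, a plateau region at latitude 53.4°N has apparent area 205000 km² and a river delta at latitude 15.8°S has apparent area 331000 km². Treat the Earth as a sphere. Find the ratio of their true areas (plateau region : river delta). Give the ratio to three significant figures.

On Mercator the areal scale is sec²φ, so true area = apparent × cos²φ.
True area of plateau region: 205000 × cos²(53.4°) = 205000 × 0.3555 = 72870 km².
True area of river delta: 331000 × cos²(15.8°) = 331000 × 0.9259 = 306500 km².
Ratio = 72870 / 306500 ≈ 0.238.

0.238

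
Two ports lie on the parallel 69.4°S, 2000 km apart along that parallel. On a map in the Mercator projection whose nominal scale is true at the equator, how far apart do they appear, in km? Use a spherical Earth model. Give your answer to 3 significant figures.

5680 km

Mercator is conformal, so the point scale is isotropic: h = k = sec φ = 1/cos φ.
Along the parallel, k = sec 69.4° = 1/0.3518 = 2.842.
Map distance = 2000 × 2.842 ≈ 5680 km.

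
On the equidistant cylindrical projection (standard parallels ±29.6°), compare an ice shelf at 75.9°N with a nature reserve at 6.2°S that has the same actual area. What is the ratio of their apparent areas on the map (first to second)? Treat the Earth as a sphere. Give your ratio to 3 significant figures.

In the equirectangular projection with standard parallel φ₀ = 29.6° (x = Rλ cos φ₀, y = Rφ), meridians are true-scale (h = 1) and the parallel scale is k = cos φ₀ / cos φ.
Areal scale at 75.9°: h·k = 1.000 × 3.569 = 3.569.
Areal scale at 6.2°: h·k = 1.000 × 0.8746 = 0.8746.
Ratio = 3.569/0.8746 ≈ 4.08.

4.08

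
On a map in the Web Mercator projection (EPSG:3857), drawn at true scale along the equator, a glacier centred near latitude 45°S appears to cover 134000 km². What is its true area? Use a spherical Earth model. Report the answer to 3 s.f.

Mercator is conformal, so the point scale is isotropic: h = k = sec φ = 1/cos φ.
Areal scale = k² = sec²φ = 1/cos²(45°) = 1/0.7071² = 2.000.
True area = apparent / (areal scale) = 134000 / 2.000 ≈ 67000 km².

67000 km²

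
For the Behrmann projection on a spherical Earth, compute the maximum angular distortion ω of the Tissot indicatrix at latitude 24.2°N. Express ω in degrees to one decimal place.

Behrmann is a cylindrical equal-area projection with standard parallels at ±30°. For cylindrical equal-area with standard parallel φ₀, h = cos φ / cos φ₀ and k = cos φ₀ / cos φ, so h·k = 1.
At 24.2°: h = 1.053, k = 0.9495; principal scales a = 1.053, b = 0.9495.
sin(ω/2) = (a − b)/(a + b) = 0.1038/2.003 = 0.05181, so ω = 2 arcsin(0.05181) ≈ 5.9°.

5.9°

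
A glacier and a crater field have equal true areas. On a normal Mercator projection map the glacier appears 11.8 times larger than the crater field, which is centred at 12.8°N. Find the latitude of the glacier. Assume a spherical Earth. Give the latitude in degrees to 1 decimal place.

73.5°

Mercator areal scale is sec²φ, so apparent-area ratio = sec²φ₁ / sec²φ₂ = cos²φ₂ / cos²φ₁.
cos²φ₂ / cos²φ₁ = 11.8  ⇒  cos φ₁ = cos 12.8° / √11.8 = 0.9751/3.435 = 0.2839.
φ₁ = arccos(0.2839) ≈ 73.5°.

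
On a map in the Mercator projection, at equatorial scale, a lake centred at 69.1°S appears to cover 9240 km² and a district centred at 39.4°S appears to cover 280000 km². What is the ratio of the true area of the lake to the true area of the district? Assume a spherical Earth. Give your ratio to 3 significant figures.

0.00703

On Mercator the areal scale is sec²φ, so true area = apparent × cos²φ.
True area of lake: 9240 × cos²(69.1°) = 9240 × 0.1273 = 1176 km².
True area of district: 280000 × cos²(39.4°) = 280000 × 0.5971 = 167200 km².
Ratio = 1176 / 167200 ≈ 0.00703.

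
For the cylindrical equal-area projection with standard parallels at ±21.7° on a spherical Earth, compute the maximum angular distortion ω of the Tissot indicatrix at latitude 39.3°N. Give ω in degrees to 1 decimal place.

20.8°

A cylindrical equal-area projection with standard parallel φ₀ has meridian scale h = cos φ / cos φ₀ and parallel scale k = cos φ₀ / cos φ (so areas are preserved, h·k = 1).
At 39.3°: h = 0.8329, k = 1.201; principal scales a = 1.201, b = 0.8329.
sin(ω/2) = (a − b)/(a + b) = 0.3678/2.034 = 0.1809, so ω = 2 arcsin(0.1809) ≈ 20.8°.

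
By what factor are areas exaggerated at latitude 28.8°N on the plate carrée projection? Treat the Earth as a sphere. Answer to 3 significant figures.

Plate carrée maps x = Rλ, y = Rφ. The meridian scale is h = 1 and the parallel scale is k = 1/cos φ = sec φ.
Areal scale = h·k = 1 × sec φ; at 28.8°, h = 1.000, k = 1.141, so h·k = 1.141.

1.14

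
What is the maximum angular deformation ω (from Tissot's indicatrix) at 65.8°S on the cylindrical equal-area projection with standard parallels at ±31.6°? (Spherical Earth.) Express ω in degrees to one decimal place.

For cylindrical equal-area with standard parallel φ₀, h = cos φ / cos φ₀ and k = cos φ₀ / cos φ, so h·k = 1.
At 65.8°: h = 0.4813, k = 2.078; principal scales a = 2.078, b = 0.4813.
sin(ω/2) = (a − b)/(a + b) = 1.596/2.559 = 0.6239, so ω = 2 arcsin(0.6239) ≈ 77.2°.

77.2°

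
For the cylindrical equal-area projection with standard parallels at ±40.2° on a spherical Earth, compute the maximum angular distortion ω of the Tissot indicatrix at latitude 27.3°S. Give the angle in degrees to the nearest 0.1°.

For cylindrical equal-area with standard parallel φ₀, h = cos φ / cos φ₀ and k = cos φ₀ / cos φ, so h·k = 1.
At 27.3°: h = 1.163, k = 0.8595; principal scales a = 1.163, b = 0.8595.
sin(ω/2) = (a − b)/(a + b) = 0.3039/2.023 = 0.1502, so ω = 2 arcsin(0.1502) ≈ 17.3°.

17.3°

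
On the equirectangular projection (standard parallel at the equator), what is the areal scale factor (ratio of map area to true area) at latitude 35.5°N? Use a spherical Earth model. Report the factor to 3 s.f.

For the equirectangular projection with φ₀ = 0 (plate carrée), h = 1 along meridians and k = sec φ along parallels.
Areal scale = h·k = 1 × sec φ; at 35.5°, h = 1.000, k = 1.228, so h·k = 1.228.

1.23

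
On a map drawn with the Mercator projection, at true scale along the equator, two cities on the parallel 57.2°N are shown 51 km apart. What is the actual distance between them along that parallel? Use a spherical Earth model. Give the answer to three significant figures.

The Mercator projection is conformal; its linear scale factor is the same in every direction and equals sec φ = 1/cos φ.
Along the parallel at 57.2°, map distances are exaggerated by k = sec 57.2° = 1.846.
True distance = 51 / 1.846 = 51 × cos 57.2° ≈ 27.6 km.

27.6 km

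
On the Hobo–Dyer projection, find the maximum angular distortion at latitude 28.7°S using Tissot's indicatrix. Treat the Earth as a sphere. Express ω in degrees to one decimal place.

Hobo–Dyer is a cylindrical equal-area projection with standard parallels at ±37.5°. For cylindrical equal-area with standard parallel φ₀, h = cos φ / cos φ₀ and k = cos φ₀ / cos φ, so h·k = 1.
At 28.7°: h = 1.106, k = 0.9045; principal scales a = 1.106, b = 0.9045.
sin(ω/2) = (a − b)/(a + b) = 0.2011/2.010 = 0.1001, so ω = 2 arcsin(0.1001) ≈ 11.5°.

11.5°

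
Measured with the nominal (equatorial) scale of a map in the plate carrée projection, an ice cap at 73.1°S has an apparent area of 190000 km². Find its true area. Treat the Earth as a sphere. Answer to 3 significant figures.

In the plate carrée (x = Rλ, y = Rφ), meridians are true-scale (h = 1) and parallels are stretched by k = sec φ.
Areal scale = h·k = 1 × sec φ; at 73.1°, h = 1.000, k = 3.440, so h·k = 3.440.
True area = apparent / (areal scale) = 190000 / 3.440 ≈ 55200 km².

55200 km²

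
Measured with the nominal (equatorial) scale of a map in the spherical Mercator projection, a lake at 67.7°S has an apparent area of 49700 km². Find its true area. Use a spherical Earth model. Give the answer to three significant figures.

For Mercator, h = k = sec φ (a conformal cylindrical projection has a single point scale, 1/cos φ).
Areal scale = k² = sec²φ = 1/cos²(67.7°) = 1/0.3795² = 6.945.
True area = apparent / (areal scale) = 49700 / 6.945 ≈ 7160 km².

7160 km²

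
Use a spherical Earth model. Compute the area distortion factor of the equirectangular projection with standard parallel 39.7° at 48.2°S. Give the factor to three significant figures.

In the equirectangular projection with standard parallel φ₀ = 39.7° (x = Rλ cos φ₀, y = Rφ), meridians are true-scale (h = 1) and the parallel scale is k = cos φ₀ / cos φ.
Areal scale = h·k = 1 × cos φ₀ / cos φ; at 48.2°, h = 1.000, k = 1.154, so h·k = 1.154.

1.15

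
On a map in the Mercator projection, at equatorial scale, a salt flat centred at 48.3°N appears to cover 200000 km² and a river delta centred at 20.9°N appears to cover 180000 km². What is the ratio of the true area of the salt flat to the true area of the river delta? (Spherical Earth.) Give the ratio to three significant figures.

0.563

Since Mercator area scale is 1/cos²φ, the true area equals the apparent area multiplied by cos²φ.
True area of salt flat: 200000 × cos²(48.3°) = 200000 × 0.4425 = 88510 km².
True area of river delta: 180000 × cos²(20.9°) = 180000 × 0.8727 = 157100 km².
Ratio = 88510 / 157100 ≈ 0.563.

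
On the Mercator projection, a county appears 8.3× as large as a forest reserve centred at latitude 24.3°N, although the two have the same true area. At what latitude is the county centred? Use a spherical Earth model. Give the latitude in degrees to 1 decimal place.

On Mercator, (apparent₁)/(apparent₂) = sec²φ₁ / sec²φ₂ when true areas are equal.
cos²φ₂ / cos²φ₁ = 8.3  ⇒  cos φ₁ = cos 24.3° / √8.3 = 0.9114/2.881 = 0.3164.
φ₁ = arccos(0.3164) ≈ 71.6°.

71.6°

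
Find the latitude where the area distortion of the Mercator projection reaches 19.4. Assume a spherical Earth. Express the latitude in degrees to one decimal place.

Mercator areal scale is sec²φ.
sec²φ = 19.4  ⇒  cos²φ = 0.05155  ⇒  cos φ = 0.2270.
φ = arccos(0.2270) ≈ 76.9°.

76.9°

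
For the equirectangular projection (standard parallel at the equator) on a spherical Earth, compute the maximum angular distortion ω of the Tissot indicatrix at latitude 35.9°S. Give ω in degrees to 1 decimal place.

12.0°

In the plate carrée (x = Rλ, y = Rφ), meridians are true-scale (h = 1) and parallels are stretched by k = sec φ.
At 35.9°: h = 1.000, k = 1.235; principal scales a = 1.235, b = 1.000.
sin(ω/2) = (a − b)/(a + b) = 0.2345/2.235 = 0.1049, so ω = 2 arcsin(0.1049) ≈ 12.0°.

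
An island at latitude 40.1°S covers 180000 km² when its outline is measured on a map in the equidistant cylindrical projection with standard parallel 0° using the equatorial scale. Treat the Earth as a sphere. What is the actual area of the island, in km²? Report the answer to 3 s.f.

138000 km²

Plate carrée maps x = Rλ, y = Rφ. The meridian scale is h = 1 and the parallel scale is k = 1/cos φ = sec φ.
Areal scale = h·k = 1 × sec φ; at 40.1°, h = 1.000, k = 1.307, so h·k = 1.307.
True area = apparent / (areal scale) = 180000 / 1.307 ≈ 138000 km².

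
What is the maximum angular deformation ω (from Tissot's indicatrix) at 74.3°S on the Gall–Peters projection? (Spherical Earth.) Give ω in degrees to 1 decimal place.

96.2°

The Gall–Peters projection is cylindrical equal-area with φ₀ = 45°. A cylindrical equal-area projection with standard parallel φ₀ has meridian scale h = cos φ / cos φ₀ and parallel scale k = cos φ₀ / cos φ (so areas are preserved, h·k = 1).
At 74.3°: h = 0.3827, k = 2.613; principal scales a = 2.613, b = 0.3827.
sin(ω/2) = (a − b)/(a + b) = 2.230/2.996 = 0.7445, so ω = 2 arcsin(0.7445) ≈ 96.2°.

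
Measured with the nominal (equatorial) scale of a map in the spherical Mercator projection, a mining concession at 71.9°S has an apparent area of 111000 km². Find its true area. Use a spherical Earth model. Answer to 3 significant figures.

10700 km²

The Mercator projection is conformal; its linear scale factor is the same in every direction and equals sec φ = 1/cos φ.
Areal scale = k² = sec²φ = 1/cos²(71.9°) = 1/0.3107² = 10.36.
True area = apparent / (areal scale) = 111000 / 10.36 ≈ 10700 km².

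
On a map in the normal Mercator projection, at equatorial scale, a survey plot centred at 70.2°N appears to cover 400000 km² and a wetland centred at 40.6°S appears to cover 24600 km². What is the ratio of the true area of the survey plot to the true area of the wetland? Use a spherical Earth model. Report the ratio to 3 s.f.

3.24

Since Mercator area scale is 1/cos²φ, the true area equals the apparent area multiplied by cos²φ.
True area of survey plot: 400000 × cos²(70.2°) = 400000 × 0.1147 = 45900 km².
True area of wetland: 24600 × cos²(40.6°) = 24600 × 0.5765 = 14180 km².
Ratio = 45900 / 14180 ≈ 3.24.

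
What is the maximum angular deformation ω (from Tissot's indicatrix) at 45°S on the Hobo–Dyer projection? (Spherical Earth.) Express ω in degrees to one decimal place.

13.2°

Hobo–Dyer is a cylindrical equal-area projection with standard parallels at ±37.5°. For cylindrical equal-area with standard parallel φ₀, h = cos φ / cos φ₀ and k = cos φ₀ / cos φ, so h·k = 1.
At 45°: h = 0.8913, k = 1.122; principal scales a = 1.122, b = 0.8913.
sin(ω/2) = (a − b)/(a + b) = 0.2307/2.013 = 0.1146, so ω = 2 arcsin(0.1146) ≈ 13.2°.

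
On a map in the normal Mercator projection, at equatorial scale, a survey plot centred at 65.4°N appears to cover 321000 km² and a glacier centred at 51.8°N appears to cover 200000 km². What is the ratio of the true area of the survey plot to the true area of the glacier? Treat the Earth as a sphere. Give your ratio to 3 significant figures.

Mercator's areal exaggeration is sec²φ; hence true area = (apparent area) · cos²φ.
True area of survey plot: 321000 × cos²(65.4°) = 321000 × 0.1733 = 55630 km².
True area of glacier: 200000 × cos²(51.8°) = 200000 × 0.3824 = 76490 km².
Ratio = 55630 / 76490 ≈ 0.727.

0.727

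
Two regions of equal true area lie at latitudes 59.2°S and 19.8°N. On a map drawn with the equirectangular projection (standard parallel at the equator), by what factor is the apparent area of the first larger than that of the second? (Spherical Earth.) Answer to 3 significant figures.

1.84

For the equirectangular projection with φ₀ = 0 (plate carrée), h = 1 along meridians and k = sec φ along parallels.
Areal scale at 59.2°: h·k = 1.000 × 1.953 = 1.953.
Areal scale at 19.8°: h·k = 1.000 × 1.063 = 1.063.
Ratio = 1.953/1.063 ≈ 1.84.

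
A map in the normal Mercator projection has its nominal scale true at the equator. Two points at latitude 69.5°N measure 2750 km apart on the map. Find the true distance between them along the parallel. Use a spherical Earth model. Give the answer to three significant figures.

For Mercator, h = k = sec φ (a conformal cylindrical projection has a single point scale, 1/cos φ).
Along the parallel at 69.5°, map distances are exaggerated by k = sec 69.5° = 2.855.
True distance = 2750 / 2.855 = 2750 × cos 69.5° ≈ 963 km.

963 km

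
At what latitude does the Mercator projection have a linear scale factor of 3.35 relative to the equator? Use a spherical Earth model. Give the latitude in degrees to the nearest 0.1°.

Mercator scale is k = sec φ = 1/cos φ.
1/cos φ = 3.35  ⇒  cos φ = 0.2985  ⇒  φ = arccos(0.2985) ≈ 72.6°.

72.6°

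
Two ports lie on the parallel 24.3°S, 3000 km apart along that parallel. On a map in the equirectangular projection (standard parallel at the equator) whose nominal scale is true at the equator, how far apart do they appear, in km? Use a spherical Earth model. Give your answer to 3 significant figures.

Plate carrée maps x = Rλ, y = Rφ. The meridian scale is h = 1 and the parallel scale is k = 1/cos φ = sec φ.
Along the parallel, k = sec 24.3° = 1/0.9114 = 1.097.
Map distance = 3000 × 1.097 ≈ 3290 km.

3290 km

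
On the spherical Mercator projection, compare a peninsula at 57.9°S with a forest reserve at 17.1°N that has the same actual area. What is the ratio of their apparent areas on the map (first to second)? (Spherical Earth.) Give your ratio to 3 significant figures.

3.24

Mercator areal scale is sec²φ.
At 57.9°: sec²(57.9°) = 1/0.5314² = 3.541.
At 17.1°: sec²(17.1°) = 1/0.9558² = 1.095.
Ratio = 3.541/1.095 = cos²(17.1°)/cos²(57.9°) ≈ 3.24.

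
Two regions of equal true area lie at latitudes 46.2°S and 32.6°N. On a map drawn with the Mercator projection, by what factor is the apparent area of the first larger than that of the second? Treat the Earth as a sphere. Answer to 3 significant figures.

1.48

Mercator areal scale is sec²φ.
At 46.2°: sec²(46.2°) = 1/0.6921² = 2.087.
At 32.6°: sec²(32.6°) = 1/0.8425² = 1.409.
Ratio = 2.087/1.409 = cos²(32.6°)/cos²(46.2°) ≈ 1.48.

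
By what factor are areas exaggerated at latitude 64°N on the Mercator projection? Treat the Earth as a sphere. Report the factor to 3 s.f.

Mercator is conformal, so the point scale is isotropic: h = k = sec φ = 1/cos φ.
Areal scale = k² = sec²φ = 1/cos²(64°) = 1/0.4384² = 5.204.

5.20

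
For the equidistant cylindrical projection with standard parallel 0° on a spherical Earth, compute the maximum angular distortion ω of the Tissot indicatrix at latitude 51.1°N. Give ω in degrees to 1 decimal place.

26.4°

Plate carrée maps x = Rλ, y = Rφ. The meridian scale is h = 1 and the parallel scale is k = 1/cos φ = sec φ.
At 51.1°: h = 1.000, k = 1.592; principal scales a = 1.592, b = 1.000.
sin(ω/2) = (a − b)/(a + b) = 0.5925/2.592 = 0.2285, so ω = 2 arcsin(0.2285) ≈ 26.4°.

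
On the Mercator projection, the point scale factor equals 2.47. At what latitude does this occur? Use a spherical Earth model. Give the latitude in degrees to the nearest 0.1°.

Mercator scale is k = sec φ = 1/cos φ.
1/cos φ = 2.47  ⇒  cos φ = 0.4049  ⇒  φ = arccos(0.4049) ≈ 66.1°.

66.1°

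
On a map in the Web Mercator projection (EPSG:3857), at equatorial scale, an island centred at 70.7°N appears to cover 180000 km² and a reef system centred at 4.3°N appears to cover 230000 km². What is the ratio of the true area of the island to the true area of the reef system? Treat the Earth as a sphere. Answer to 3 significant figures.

Mercator's areal exaggeration is sec²φ; hence true area = (apparent area) · cos²φ.
True area of island: 180000 × cos²(70.7°) = 180000 × 0.1092 = 19660 km².
True area of reef system: 230000 × cos²(4.3°) = 230000 × 0.9944 = 228700 km².
Ratio = 19660 / 228700 ≈ 0.0860.

0.0860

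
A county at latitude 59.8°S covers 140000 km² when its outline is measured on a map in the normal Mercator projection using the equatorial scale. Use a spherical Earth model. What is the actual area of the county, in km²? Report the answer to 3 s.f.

Mercator is conformal, so the point scale is isotropic: h = k = sec φ = 1/cos φ.
Areal scale = k² = sec²φ = 1/cos²(59.8°) = 1/0.5030² = 3.952.
True area = apparent / (areal scale) = 140000 / 3.952 ≈ 35400 km².

35400 km²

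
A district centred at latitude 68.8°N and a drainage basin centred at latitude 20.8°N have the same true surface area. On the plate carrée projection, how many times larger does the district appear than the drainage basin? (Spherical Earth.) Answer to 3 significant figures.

For the equirectangular projection with φ₀ = 0 (plate carrée), h = 1 along meridians and k = sec φ along parallels.
Areal scale at 68.8°: h·k = 1.000 × 2.765 = 2.765.
Areal scale at 20.8°: h·k = 1.000 × 1.070 = 1.070.
Ratio = 2.765/1.070 ≈ 2.59.

2.59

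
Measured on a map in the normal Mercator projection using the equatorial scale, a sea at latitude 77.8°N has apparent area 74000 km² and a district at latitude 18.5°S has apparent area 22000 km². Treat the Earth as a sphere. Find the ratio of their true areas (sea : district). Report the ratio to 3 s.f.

Since Mercator area scale is 1/cos²φ, the true area equals the apparent area multiplied by cos²φ.
True area of sea: 74000 × cos²(77.8°) = 74000 × 0.04466 = 3305 km².
True area of district: 22000 × cos²(18.5°) = 22000 × 0.8993 = 19780 km².
Ratio = 3305 / 19780 ≈ 0.167.

0.167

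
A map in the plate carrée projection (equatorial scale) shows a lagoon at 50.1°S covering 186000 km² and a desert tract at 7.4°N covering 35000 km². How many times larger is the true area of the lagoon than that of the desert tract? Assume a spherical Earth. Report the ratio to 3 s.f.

On the plate carrée, areal scale = h·k = 1 × sec φ, so true area = apparent × cos φ.
True area of lagoon: 186000 × cos(50.1°) = 186000 × 0.6414 = 119300 km².
True area of desert tract: 35000 × cos(7.4°) = 35000 × 0.9917 = 34710 km².
Ratio = 119300 / 34710 ≈ 3.44.

3.44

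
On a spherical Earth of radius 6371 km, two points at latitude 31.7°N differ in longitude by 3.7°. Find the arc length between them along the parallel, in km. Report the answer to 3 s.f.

350 km

Arc length along a parallel = R cos φ · Δλ (with Δλ in radians).
= 6371 × cos 31.7° × (3.7° × π/180) = 6371 × 0.8508 × 0.06458 ≈ 350 km.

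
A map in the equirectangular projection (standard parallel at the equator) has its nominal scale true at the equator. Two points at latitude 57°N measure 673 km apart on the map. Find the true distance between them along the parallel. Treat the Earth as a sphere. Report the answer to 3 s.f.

367 km

In the plate carrée (x = Rλ, y = Rφ), meridians are true-scale (h = 1) and parallels are stretched by k = sec φ.
Along the parallel at 57°, map distances are exaggerated by k = sec 57° = 1.836.
True distance = 673 / 1.836 = 673 × cos 57° ≈ 367 km.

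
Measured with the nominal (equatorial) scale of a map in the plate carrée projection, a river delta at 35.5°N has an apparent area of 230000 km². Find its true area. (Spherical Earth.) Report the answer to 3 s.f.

In the plate carrée (x = Rλ, y = Rφ), meridians are true-scale (h = 1) and parallels are stretched by k = sec φ.
Areal scale = h·k = 1 × sec φ; at 35.5°, h = 1.000, k = 1.228, so h·k = 1.228.
True area = apparent / (areal scale) = 230000 / 1.228 ≈ 187000 km².

187000 km²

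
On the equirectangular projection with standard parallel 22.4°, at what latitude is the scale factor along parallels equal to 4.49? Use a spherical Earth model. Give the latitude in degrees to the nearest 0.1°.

The equidistant cylindrical projection with φ₀ = 22.4° has h = 1 (meridians true) and k = cos φ₀ / cos φ along parallels.
k = cos φ₀ / cos φ = 4.49  ⇒  cos φ = cos 22.4° / 4.49 = 0.2059.
φ = arccos(0.2059) ≈ 78.1°.

78.1°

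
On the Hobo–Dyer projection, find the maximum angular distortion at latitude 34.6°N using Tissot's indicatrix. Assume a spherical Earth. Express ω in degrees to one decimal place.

The Hobo–Dyer projection is cylindrical equal-area with φ₀ = 37.5°. Cylindrical equal-area (φ₀ = 37.5°): h = cos φ / cos 37.5° along meridians, k = cos 37.5° / cos φ along parallels; h·k = 1.
At 34.6°: h = 1.038, k = 0.9638; principal scales a = 1.038, b = 0.9638.
sin(ω/2) = (a − b)/(a + b) = 0.07372/2.001 = 0.03684, so ω = 2 arcsin(0.03684) ≈ 4.2°.

4.2°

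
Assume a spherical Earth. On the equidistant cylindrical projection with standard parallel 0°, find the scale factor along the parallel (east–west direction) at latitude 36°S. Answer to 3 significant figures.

For the equirectangular projection with φ₀ = 0 (plate carrée), h = 1 along meridians and k = sec φ along parallels.
k = 1/cos 36° = 1/0.8090 = 1.236.

1.24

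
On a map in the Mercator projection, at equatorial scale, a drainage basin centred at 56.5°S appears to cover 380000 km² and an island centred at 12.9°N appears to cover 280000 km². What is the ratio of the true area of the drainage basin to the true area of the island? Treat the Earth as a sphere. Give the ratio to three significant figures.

On Mercator the areal scale is sec²φ, so true area = apparent × cos²φ.
True area of drainage basin: 380000 × cos²(56.5°) = 380000 × 0.3046 = 115800 km².
True area of island: 280000 × cos²(12.9°) = 280000 × 0.9502 = 266000 km².
Ratio = 115800 / 266000 ≈ 0.435.

0.435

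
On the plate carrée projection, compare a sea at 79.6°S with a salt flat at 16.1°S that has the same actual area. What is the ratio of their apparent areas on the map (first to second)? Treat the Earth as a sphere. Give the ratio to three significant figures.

5.32

In the plate carrée (x = Rλ, y = Rφ), meridians are true-scale (h = 1) and parallels are stretched by k = sec φ.
Areal scale at 79.6°: h·k = 1.000 × 5.540 = 5.540.
Areal scale at 16.1°: h·k = 1.000 × 1.041 = 1.041.
Ratio = 5.540/1.041 ≈ 5.32.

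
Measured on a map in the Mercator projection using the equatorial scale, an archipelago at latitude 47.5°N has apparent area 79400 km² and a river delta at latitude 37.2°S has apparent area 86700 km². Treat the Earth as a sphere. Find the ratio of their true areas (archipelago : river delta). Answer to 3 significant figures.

0.659

Mercator's areal exaggeration is sec²φ; hence true area = (apparent area) · cos²φ.
True area of archipelago: 79400 × cos²(47.5°) = 79400 × 0.4564 = 36240 km².
True area of river delta: 86700 × cos²(37.2°) = 86700 × 0.6345 = 55010 km².
Ratio = 36240 / 55010 ≈ 0.659.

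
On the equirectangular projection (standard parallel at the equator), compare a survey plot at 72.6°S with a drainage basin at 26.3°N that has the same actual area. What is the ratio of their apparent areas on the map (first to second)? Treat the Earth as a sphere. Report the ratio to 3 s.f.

For the equirectangular projection with φ₀ = 0 (plate carrée), h = 1 along meridians and k = sec φ along parallels.
Areal scale at 72.6°: h·k = 1.000 × 3.344 = 3.344.
Areal scale at 26.3°: h·k = 1.000 × 1.115 = 1.115.
Ratio = 3.344/1.115 ≈ 3.00.

3.00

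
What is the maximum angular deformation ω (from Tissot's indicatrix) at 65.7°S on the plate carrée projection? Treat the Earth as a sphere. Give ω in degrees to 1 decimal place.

49.3°

Plate carrée maps x = Rλ, y = Rφ. The meridian scale is h = 1 and the parallel scale is k = 1/cos φ = sec φ.
At 65.7°: h = 1.000, k = 2.430; principal scales a = 2.430, b = 1.000.
sin(ω/2) = (a − b)/(a + b) = 1.430/3.430 = 0.4169, so ω = 2 arcsin(0.4169) ≈ 49.3°.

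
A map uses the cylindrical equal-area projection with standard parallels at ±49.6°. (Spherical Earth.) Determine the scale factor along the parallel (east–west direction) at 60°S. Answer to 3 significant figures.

1.30

A cylindrical equal-area projection with standard parallel φ₀ has meridian scale h = cos φ / cos φ₀ and parallel scale k = cos φ₀ / cos φ (so areas are preserved, h·k = 1).
k = cos 49.6° / cos 60° = 0.6481/0.5000 = 1.296.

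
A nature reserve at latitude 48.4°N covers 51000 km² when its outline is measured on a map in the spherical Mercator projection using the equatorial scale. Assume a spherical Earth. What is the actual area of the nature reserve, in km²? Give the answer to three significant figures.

22500 km²

The Mercator projection is conformal; its linear scale factor is the same in every direction and equals sec φ = 1/cos φ.
Areal scale = k² = sec²φ = 1/cos²(48.4°) = 1/0.6639² = 2.269.
True area = apparent / (areal scale) = 51000 / 2.269 ≈ 22500 km².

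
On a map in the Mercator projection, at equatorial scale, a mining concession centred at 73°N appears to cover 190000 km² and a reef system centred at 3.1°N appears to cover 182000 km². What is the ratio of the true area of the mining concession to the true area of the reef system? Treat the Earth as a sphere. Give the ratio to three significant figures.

0.0895

Since Mercator area scale is 1/cos²φ, the true area equals the apparent area multiplied by cos²φ.
True area of mining concession: 190000 × cos²(73°) = 190000 × 0.08548 = 16240 km².
True area of reef system: 182000 × cos²(3.1°) = 182000 × 0.9971 = 181500 km².
Ratio = 16240 / 181500 ≈ 0.0895.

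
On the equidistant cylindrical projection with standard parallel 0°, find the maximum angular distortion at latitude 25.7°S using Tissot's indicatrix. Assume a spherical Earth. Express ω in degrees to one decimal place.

In the plate carrée (x = Rλ, y = Rφ), meridians are true-scale (h = 1) and parallels are stretched by k = sec φ.
At 25.7°: h = 1.000, k = 1.110; principal scales a = 1.110, b = 1.000.
sin(ω/2) = (a − b)/(a + b) = 0.1098/2.110 = 0.05204, so ω = 2 arcsin(0.05204) ≈ 6.0°.

6.0°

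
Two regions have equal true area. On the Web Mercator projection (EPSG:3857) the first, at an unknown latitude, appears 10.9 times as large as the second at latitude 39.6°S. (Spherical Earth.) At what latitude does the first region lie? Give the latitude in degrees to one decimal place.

For equal true areas on Mercator, apparent areas scale as sec²φ, so the ratio is cos²φ₂ / cos²φ₁.
cos²φ₂ / cos²φ₁ = 10.9  ⇒  cos φ₁ = cos 39.6° / √10.9 = 0.7705/3.302 = 0.2334.
φ₁ = arccos(0.2334) ≈ 76.5°.

76.5°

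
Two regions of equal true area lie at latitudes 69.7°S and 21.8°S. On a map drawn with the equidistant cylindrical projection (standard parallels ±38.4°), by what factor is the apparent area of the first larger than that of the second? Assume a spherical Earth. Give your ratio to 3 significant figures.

With standard parallel φ₀ = 38.4°, the equirectangular projection gives x = Rλ cos φ₀, y = Rφ, so h = 1 and k = cos 38.4° / cos φ.
Areal scale at 69.7°: h·k = 1.000 × 2.259 = 2.259.
Areal scale at 21.8°: h·k = 1.000 × 0.8441 = 0.8441.
Ratio = 2.259/0.8441 ≈ 2.68.

2.68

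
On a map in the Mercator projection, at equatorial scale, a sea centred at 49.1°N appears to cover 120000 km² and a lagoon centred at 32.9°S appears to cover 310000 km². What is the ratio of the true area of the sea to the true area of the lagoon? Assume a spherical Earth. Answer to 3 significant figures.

0.235

On Mercator the areal scale is sec²φ, so true area = apparent × cos²φ.
True area of sea: 120000 × cos²(49.1°) = 120000 × 0.4287 = 51440 km².
True area of lagoon: 310000 × cos²(32.9°) = 310000 × 0.7050 = 218500 km².
Ratio = 51440 / 218500 ≈ 0.235.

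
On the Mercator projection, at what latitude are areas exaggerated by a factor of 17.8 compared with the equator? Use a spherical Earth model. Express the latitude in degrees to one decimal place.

Mercator areal scale is sec²φ.
sec²φ = 17.8  ⇒  cos²φ = 0.05618  ⇒  cos φ = 0.2370.
φ = arccos(0.2370) ≈ 76.3°.

76.3°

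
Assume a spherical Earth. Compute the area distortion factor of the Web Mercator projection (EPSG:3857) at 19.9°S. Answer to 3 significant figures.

1.13

For Mercator, h = k = sec φ (a conformal cylindrical projection has a single point scale, 1/cos φ).
Areal scale = k² = sec²φ = 1/cos²(19.9°) = 1/0.9403² = 1.131.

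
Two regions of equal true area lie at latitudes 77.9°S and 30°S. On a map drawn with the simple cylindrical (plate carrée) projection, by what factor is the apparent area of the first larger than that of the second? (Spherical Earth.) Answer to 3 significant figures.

For the equirectangular projection with φ₀ = 0 (plate carrée), h = 1 along meridians and k = sec φ along parallels.
Areal scale at 77.9°: h·k = 1.000 × 4.771 = 4.771.
Areal scale at 30°: h·k = 1.000 × 1.155 = 1.155.
Ratio = 4.771/1.155 ≈ 4.13.

4.13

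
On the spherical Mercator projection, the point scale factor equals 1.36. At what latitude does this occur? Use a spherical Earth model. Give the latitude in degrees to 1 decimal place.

Mercator scale is k = sec φ = 1/cos φ.
1/cos φ = 1.36  ⇒  cos φ = 0.7353  ⇒  φ = arccos(0.7353) ≈ 42.7°.

42.7°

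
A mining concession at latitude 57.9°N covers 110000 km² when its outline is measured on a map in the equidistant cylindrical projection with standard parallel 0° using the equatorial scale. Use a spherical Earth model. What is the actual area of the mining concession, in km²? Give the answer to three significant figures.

Plate carrée maps x = Rλ, y = Rφ. The meridian scale is h = 1 and the parallel scale is k = 1/cos φ = sec φ.
Areal scale = h·k = 1 × sec φ; at 57.9°, h = 1.000, k = 1.882, so h·k = 1.882.
True area = apparent / (areal scale) = 110000 / 1.882 ≈ 58500 km².

58500 km²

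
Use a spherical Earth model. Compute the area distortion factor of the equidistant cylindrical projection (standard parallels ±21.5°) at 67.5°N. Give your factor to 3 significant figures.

In the equirectangular projection with standard parallel φ₀ = 21.5° (x = Rλ cos φ₀, y = Rφ), meridians are true-scale (h = 1) and the parallel scale is k = cos φ₀ / cos φ.
Areal scale = h·k = 1 × cos φ₀ / cos φ; at 67.5°, h = 1.000, k = 2.431, so h·k = 2.431.

2.43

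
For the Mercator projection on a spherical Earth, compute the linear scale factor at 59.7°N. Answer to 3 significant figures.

For Mercator, h = k = sec φ (a conformal cylindrical projection has a single point scale, 1/cos φ).
k = 1/cos 59.7° = 1/0.5045 = 1.982.

1.98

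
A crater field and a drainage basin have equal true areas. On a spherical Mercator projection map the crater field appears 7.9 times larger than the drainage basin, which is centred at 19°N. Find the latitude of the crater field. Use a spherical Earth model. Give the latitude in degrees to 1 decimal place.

70.3°

On Mercator, (apparent₁)/(apparent₂) = sec²φ₁ / sec²φ₂ when true areas are equal.
cos²φ₂ / cos²φ₁ = 7.9  ⇒  cos φ₁ = cos 19° / √7.9 = 0.9455/2.811 = 0.3364.
φ₁ = arccos(0.3364) ≈ 70.3°.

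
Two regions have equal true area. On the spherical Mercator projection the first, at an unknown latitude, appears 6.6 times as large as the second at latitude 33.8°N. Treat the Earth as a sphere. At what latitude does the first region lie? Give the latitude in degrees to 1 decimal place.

71.1°

For equal true areas on Mercator, apparent areas scale as sec²φ, so the ratio is cos²φ₂ / cos²φ₁.
cos²φ₂ / cos²φ₁ = 6.6  ⇒  cos φ₁ = cos 33.8° / √6.6 = 0.8310/2.569 = 0.3235.
φ₁ = arccos(0.3235) ≈ 71.1°.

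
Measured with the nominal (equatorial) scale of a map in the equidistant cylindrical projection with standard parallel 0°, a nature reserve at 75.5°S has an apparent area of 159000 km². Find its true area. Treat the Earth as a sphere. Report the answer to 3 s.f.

39800 km²

In the plate carrée (x = Rλ, y = Rφ), meridians are true-scale (h = 1) and parallels are stretched by k = sec φ.
Areal scale = h·k = 1 × sec φ; at 75.5°, h = 1.000, k = 3.994, so h·k = 3.994.
True area = apparent / (areal scale) = 159000 / 3.994 ≈ 39800 km².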